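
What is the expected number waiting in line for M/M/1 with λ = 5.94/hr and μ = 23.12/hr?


ρ = 5.94/23.12 = 0.2569
Lq = ρ²/(1−ρ) = 0.06601/0.7431 = 0.08883

Final: 0.08883


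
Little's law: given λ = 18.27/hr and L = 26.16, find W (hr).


W = L/λ = 26.16/18.27 = 1.4319 hr

Final: 1.4319 hr


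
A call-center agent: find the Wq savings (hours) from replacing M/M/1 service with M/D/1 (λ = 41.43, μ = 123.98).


ρ = 41.43/123.98 = 0.3342
Wq(M/M/1) = ρ/(μ−λ) = 0.3342/82.55 = 0.004048 hr
Wq(M/D/1) = ρ/(2(μ−λ)) = 0.002024 hr
Savings = 0.004048 − 0.002024 = 0.002024 hr

Final: 0.002024 hr


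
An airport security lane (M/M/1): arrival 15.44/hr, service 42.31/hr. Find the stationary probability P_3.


ρ = 15.44/42.31 = 0.3649
P_n = (1−ρ)·ρ^n = (1 − 0.3649)·0.3649^3 = 0.6351·0.048597 = 0.030863

Final: 0.030863


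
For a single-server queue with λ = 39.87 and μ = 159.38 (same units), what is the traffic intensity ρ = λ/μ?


ρ = λ/μ = 39.87/159.38 = 0.2502

Final: 0.2502


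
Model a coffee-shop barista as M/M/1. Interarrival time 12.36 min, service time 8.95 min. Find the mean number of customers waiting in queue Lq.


λ = 60/12.36 = 4.8544 /hr
μ = 60/8.95 = 6.7039 /hr
ρ = λ/μ = 4.8544/6.7039 = 0.7241
Lq = ρ²/(1−ρ) = 0.5243/0.2759 = 1.9005

Final: 1.9005


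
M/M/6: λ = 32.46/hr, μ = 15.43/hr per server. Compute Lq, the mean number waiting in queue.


a = λ/μ = 2.1037; ρ = a/6 = 0.3506
P₀ = 0.121760
Lq = P₀·a^c·ρ / (c!·(1−ρ)²) = 0.121760·86.67534·0.3506/(720·0.42170)
= 0.01219

Final: 0.01219


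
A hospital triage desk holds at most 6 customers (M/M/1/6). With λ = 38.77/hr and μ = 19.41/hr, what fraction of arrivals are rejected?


ρ = λ/μ = 38.77/19.41 = 1.9974
P_K = (1−ρ)ρ^K/(1−ρ^(K+1)) = (-0.9974·63.506999)/(1 − 126.850405)
= -63.343406/-125.850405 = 0.503323

Final: 0.503323


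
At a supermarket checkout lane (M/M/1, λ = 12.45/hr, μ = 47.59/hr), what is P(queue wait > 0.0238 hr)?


ρ = 12.45/47.59 = 0.2616
P(Wq > t) = ρ·e^{−(μ−λ)t} = 0.2616·e^{−0.8363}
= 0.2616·0.433297 = 0.113355

Final: 0.113355


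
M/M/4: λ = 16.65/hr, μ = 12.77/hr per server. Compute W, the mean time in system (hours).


a = 1.3038; ρ = 0.3260; P₀ = 0.270132
Lq = P₀·a^c·ρ/(c!(1−ρ)²) = 0.02334
Wq = Lq/λ = 0.02334/16.65 = 0.001402 hr
W = Wq + 1/μ = 0.001402 + 0.07831 = 0.07971 hr

Final: 0.07971 hr


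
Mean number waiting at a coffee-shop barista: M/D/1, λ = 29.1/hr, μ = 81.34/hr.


ρ = 29.1/81.34 = 0.3578
M/D/1: Lq = ρ²/(2(1−ρ)) = 0.1280/(2·0.6422) = 0.09964

Final: 0.09964


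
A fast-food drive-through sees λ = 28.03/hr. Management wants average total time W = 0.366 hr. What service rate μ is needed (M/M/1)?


W = 1/(μ−λ) ⇒ μ − λ = 1/W = 1/0.366 = 2.7322
μ = λ + 1/W = 28.03 + 2.7322 = 30.7622 per hr

Final: 30.7622 /hr


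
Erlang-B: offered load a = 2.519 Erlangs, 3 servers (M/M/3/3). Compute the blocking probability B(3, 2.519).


B(c,a) = (a^c/c!) / Σ_{k=0}^{c} a^k/k!
a^3/3! = 2.663994
Σ terms (k=0..3): 1.00000 + 2.51900 + 3.17268 + 2.66399 = 9.355675
B = 2.663994/9.355675 = 0.284746

Final: 0.284746


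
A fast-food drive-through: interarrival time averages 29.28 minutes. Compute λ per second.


λ = 1/(interarrival time) in consistent units.
1 second = 0.0166667 min, so λ = 0.0166667/29.28 = 0.0005692 per second

Final: 0.0005692 /sec


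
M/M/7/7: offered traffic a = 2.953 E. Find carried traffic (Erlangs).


B(7,2.953) = 0.020498 (Erlang-B)
Carried load = a(1 − B) = 2.953·(1 − 0.020498) = 2.953·0.979502 = 2.8925 E

Final: 2.8925 Erlangs


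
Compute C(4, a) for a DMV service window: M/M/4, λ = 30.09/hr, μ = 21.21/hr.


a = λ/μ = 1.4187; ρ = a/4 = 0.3547
P₀ = 0.240246 (from M/M/c formula)
C(c,a) = [a^c/(c!(1−ρ))]·P₀ = [4.05066/(24·0.6453)]·0.240246
= 0.26154·0.240246 = 0.062833

Final: 0.062833


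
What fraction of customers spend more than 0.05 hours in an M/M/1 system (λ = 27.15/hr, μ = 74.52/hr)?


W ~ Exponential(μ−λ) for M/M/1.
μ − λ = 74.52 − 27.15 = 47.3700
P(W > t) = e^{−(μ−λ)t} = e^{−2.3685} = 0.093621

Final: 0.093621


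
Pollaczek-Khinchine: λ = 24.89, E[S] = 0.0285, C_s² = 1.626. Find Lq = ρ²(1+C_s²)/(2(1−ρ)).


ρ = λ·E[S] = 24.89·0.0285 = 0.7094
Lq = ρ²(1+C_s²)/(2(1−ρ)) = 0.5032·(1+1.626)/(2·0.2906)
= 0.5032·2.6260/0.5813 = 2.27330

Final: 2.27330


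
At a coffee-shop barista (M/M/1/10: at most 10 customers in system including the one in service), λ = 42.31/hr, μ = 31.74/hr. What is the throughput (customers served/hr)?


ρ = 1.3330; P_K = (1−ρ)ρ^10/(1−ρ^11) = 0.260869
λ_eff = λ(1 − P_K) = 42.31·(1 − 0.260869) = 42.31·0.739131 = 31.2726 /hr

Final: 31.2726 /hr


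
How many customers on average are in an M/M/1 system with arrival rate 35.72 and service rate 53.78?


ρ = λ/μ = 35.72/53.78 = 0.6642
L = ρ/(1−ρ) = 0.6642/(1 − 0.6642) = 0.6642/0.3358 = 1.9779

Final: 1.9779


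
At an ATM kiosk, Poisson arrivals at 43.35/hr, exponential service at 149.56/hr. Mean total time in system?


W = 1/(μ−λ) = 1/(149.56 − 43.35) = 1/106.21 = 0.009415 hr

Final: 0.009415 hr


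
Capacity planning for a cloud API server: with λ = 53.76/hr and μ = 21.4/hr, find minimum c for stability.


Stability requires cμ > λ ⇔ c > λ/μ.
λ/μ = 53.76/21.4 = 2.5121
Minimum integer c = ⌊2.5121⌋ + 1 = 3
Check: 3·21.4 = 64.20 > 53.76, while 2·21.4 = 42.80 ≤ 53.76

Final: 3 servers


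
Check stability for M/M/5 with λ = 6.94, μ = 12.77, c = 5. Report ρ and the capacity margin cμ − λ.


Total capacity cμ = 5·12.77 = 63.85/hr
ρ = λ/(cμ) = 6.94/63.85 = 0.1087
Stable ⇔ ρ < 1: YES
Spare capacity = cμ − λ = 63.85 − 6.94 = 56.91/hr

Final: ρ = 0.1087; stable; margin = 56.91/hr


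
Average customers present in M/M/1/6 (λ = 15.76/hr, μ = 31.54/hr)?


ρ = 15.76/31.54 = 0.4997
L = ρ[1 − (K+1)ρ^K + Kρ^(K+1)] / [(1−ρ)(1−ρ^(K+1))]
Numerator: 0.4997·(1 − 7·0.015566 + 6·0.007778) = 0.468557
Denominator: (0.5003)·(0.992222) = 0.496426
L = 0.468557/0.496426 = 0.9439

Final: 0.9439


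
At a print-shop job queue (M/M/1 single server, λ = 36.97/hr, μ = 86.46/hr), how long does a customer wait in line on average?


ρ = 36.97/86.46 = 0.4276
Wq = ρ/(μ−λ) = 0.4276/(86.46 − 36.97) = 0.4276/49.49 = 0.008640 hr

Final: 0.008640 hr


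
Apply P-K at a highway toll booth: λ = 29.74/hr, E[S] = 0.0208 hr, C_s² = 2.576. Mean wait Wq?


ρ = λ·E[S] = 29.74·0.0208 = 0.6186
E[S²] = E[S]²(1+C_s²) = 0.0208²·(1+2.576) = 0.001547
Wq = λ·E[S²]/(2(1−ρ)) = 29.74·0.001547/(2·0.3814) = 0.06032 hr

Final: 0.06032 hr


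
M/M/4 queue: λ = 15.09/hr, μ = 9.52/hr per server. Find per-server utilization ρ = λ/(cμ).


ρ = λ/(cμ) = 15.09/(4·9.52) = 15.09/38.08 = 0.3963

Final: 0.3963


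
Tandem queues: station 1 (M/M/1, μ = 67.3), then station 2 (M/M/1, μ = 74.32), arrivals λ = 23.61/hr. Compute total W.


Each node sees arrival rate λ = 23.61/hr (tandem ⇒ throughput preserved).
W₁ = 1/(μ₁−λ) = 1/(67.3−23.61) = 0.02289 hr
W₂ = 1/(μ₂−λ) = 1/(74.32−23.61) = 0.01972 hr
W_total = W₁ + W₂ = 0.02289 + 0.01972 = 0.04261 hr

Final: 0.04261 hr


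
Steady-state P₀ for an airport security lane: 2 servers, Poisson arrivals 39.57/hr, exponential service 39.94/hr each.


a = λ/μ = 39.57/39.94 = 0.9907; ρ = a/c = 0.4954
Σ_{k=0}^{1} a^k/k! (terms k=0..1) = 1.00000 + 0.99074 = 1.99074
Tail: a^2/(2!(1−ρ)) = 0.98156/(2·0.5046) = 0.97255
P₀ = 1/(1.99074 + 0.97255) = 1/2.96328 = 0.337463

Final: 0.337463


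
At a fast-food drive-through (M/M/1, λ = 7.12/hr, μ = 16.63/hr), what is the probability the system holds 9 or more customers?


ρ = 7.12/16.63 = 0.4281
P(N ≥ n) = ρ^n = 0.4281^9 = 0.0004834

Final: 0.0004834


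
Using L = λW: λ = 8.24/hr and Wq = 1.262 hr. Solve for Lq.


Lq = λWq = 8.24·1.262 = 10.3989

Final: 10.3989


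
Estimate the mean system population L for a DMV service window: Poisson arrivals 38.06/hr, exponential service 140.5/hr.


ρ = λ/μ = 38.06/140.5 = 0.2709
L = ρ/(1−ρ) = 0.2709/(1 − 0.2709) = 0.2709/0.7291 = 0.3715

Final: 0.3715


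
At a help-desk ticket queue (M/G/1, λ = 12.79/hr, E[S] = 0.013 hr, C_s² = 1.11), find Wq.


ρ = λ·E[S] = 12.79·0.013 = 0.1663
E[S²] = E[S]²(1+C_s²) = 0.013²·(1+1.11) = 0.0003566
Wq = λ·E[S²]/(2(1−ρ)) = 12.79·0.0003566/(2·0.8337) = 0.002735 hr

Final: 0.002735 hr


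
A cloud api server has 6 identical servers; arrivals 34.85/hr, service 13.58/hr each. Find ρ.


ρ = λ/(cμ) = 34.85/(6·13.58) = 34.85/81.48 = 0.4277

Final: 0.4277


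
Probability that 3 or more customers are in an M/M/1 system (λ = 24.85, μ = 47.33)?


ρ = 24.85/47.33 = 0.5250
P(N ≥ n) = ρ^n = 0.5250^3 = 0.144734

Final: 0.144734


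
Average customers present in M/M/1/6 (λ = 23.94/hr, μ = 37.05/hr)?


ρ = 23.94/37.05 = 0.6462
L = ρ[1 − (K+1)ρ^K + Kρ^(K+1)] / [(1−ρ)(1−ρ^(K+1))]
Numerator: 0.6462·(1 − 7·0.072781 + 6·0.047027) = 0.499283
Denominator: (0.3538)·(0.952973) = 0.337206
L = 0.499283/0.337206 = 1.4806

Final: 1.4806


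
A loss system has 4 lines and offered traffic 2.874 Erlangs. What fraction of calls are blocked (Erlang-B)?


B(c,a) = (a^c/c!) / Σ_{k=0}^{c} a^k/k!
a^4/4! = 2.842731
Σ terms (k=0..4): 1.00000 + 2.87400 + 4.12994 + 3.95648 + 2.84273 = 14.803150
B = 2.842731/14.803150 = 0.192036

Final: 0.192036


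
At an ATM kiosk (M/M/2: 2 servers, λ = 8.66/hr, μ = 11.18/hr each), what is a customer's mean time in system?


a = 0.7746; ρ = 0.3873; P₀ = 0.441651
Lq = P₀·a^c·ρ/(c!(1−ρ)²) = 0.13669
Wq = Lq/λ = 0.13669/8.66 = 0.01578 hr
W = Wq + 1/μ = 0.01578 + 0.08945 = 0.10523 hr

Final: 0.10523 hr


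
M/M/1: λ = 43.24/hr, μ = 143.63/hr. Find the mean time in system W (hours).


W = 1/(μ−λ) = 1/(143.63 − 43.24) = 1/100.39 = 0.009961 hr

Final: 0.009961 hr


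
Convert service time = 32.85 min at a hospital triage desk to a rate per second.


μ = 1/(service time) in consistent units.
1 second = 0.0166667 min, so μ = 0.0166667/32.85 = 0.0005074 per second

Final: 0.0005074 /sec


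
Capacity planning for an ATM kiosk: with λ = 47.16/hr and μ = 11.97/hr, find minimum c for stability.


Stability requires cμ > λ ⇔ c > λ/μ.
λ/μ = 47.16/11.97 = 3.9398
Minimum integer c = ⌊3.9398⌋ + 1 = 4
Check: 4·11.97 = 47.88 > 47.16, while 3·11.97 = 35.91 ≤ 47.16

Final: 4 servers


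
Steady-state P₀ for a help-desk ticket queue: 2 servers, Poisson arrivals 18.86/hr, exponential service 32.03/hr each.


a = λ/μ = 18.86/32.03 = 0.5888; ρ = a/c = 0.2944
Σ_{k=0}^{1} a^k/k! (terms k=0..1) = 1.00000 + 0.58882 = 1.58882
Tail: a^2/(2!(1−ρ)) = 0.34671/(2·0.7056) = 0.24569
P₀ = 1/(1.58882 + 0.24569) = 1/1.83451 = 0.545104

Final: 0.545104


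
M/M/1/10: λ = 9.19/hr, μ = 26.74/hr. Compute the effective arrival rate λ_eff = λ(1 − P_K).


ρ = 0.3437; P_K = (1−ρ)ρ^10/(1−ρ^11) = 0.00001509
λ_eff = λ(1 − P_K) = 9.19·(1 − 0.00001509) = 9.19·0.999985 = 9.1899 /hr

Final: 9.1899 /hr


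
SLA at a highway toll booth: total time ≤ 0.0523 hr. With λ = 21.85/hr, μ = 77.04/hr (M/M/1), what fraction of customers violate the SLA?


W ~ Exponential(μ−λ) for M/M/1.
μ − λ = 77.04 − 21.85 = 55.1900
P(W > t) = e^{−(μ−λ)t} = e^{−2.8864} = 0.055775

Final: 0.055775


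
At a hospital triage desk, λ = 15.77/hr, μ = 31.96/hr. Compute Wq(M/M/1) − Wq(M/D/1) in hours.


ρ = 15.77/31.96 = 0.4934
Wq(M/M/1) = ρ/(μ−λ) = 0.4934/16.19 = 0.03048 hr
Wq(M/D/1) = ρ/(2(μ−λ)) = 0.01524 hr
Savings = 0.03048 − 0.01524 = 0.01524 hr

Final: 0.01524 hr


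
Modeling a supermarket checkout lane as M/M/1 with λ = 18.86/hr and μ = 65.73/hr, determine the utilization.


ρ = λ/μ = 18.86/65.73 = 0.2869

Final: 0.2869


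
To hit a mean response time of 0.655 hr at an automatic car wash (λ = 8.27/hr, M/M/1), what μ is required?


W = 1/(μ−λ) ⇒ μ − λ = 1/W = 1/0.655 = 1.5267
μ = λ + 1/W = 8.27 + 1.5267 = 9.7967 per hr

Final: 9.7967 /hr


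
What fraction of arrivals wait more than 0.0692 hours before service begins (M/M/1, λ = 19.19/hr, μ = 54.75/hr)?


ρ = 19.19/54.75 = 0.3505
P(Wq > t) = ρ·e^{−(μ−λ)t} = 0.3505·e^{−2.4608}
= 0.3505·0.085371 = 0.029923

Final: 0.029923


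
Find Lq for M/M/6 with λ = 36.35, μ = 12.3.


a = λ/μ = 2.9553; ρ = a/6 = 0.4925
P₀ = 0.051272
Lq = P₀·a^c·ρ / (c!·(1−ρ)²) = 0.051272·666.18649·0.4925/(720·0.25751)
= 0.09074

Final: 0.09074


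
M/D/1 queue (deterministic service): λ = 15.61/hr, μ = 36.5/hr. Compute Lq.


ρ = 15.61/36.5 = 0.4277
M/D/1: Lq = ρ²/(2(1−ρ)) = 0.1829/(2·0.5723) = 0.15979

Final: 0.15979


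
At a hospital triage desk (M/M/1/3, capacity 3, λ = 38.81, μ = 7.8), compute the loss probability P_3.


ρ = λ/μ = 38.81/7.8 = 4.9756
P_K = (1−ρ)ρ^K/(1−ρ^(K+1)) = (-3.9756·123.181963)/(1 − 612.909228)
= -489.727265/-611.909228 = 0.800327

Final: 0.800327


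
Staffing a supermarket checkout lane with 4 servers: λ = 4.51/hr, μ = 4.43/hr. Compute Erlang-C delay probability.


a = λ/μ = 1.0181; ρ = a/4 = 0.2545
P₀ = 0.360727 (from M/M/c formula)
C(c,a) = [a^c/(c!(1−ρ))]·P₀ = [1.07422/(24·0.7455)]·0.360727
= 0.06004·0.360727 = 0.021658

Final: 0.021658


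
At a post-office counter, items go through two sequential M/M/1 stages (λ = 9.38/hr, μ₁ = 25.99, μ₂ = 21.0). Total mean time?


Each node sees arrival rate λ = 9.38/hr (tandem ⇒ throughput preserved).
W₁ = 1/(μ₁−λ) = 1/(25.99−9.38) = 0.06020 hr
W₂ = 1/(μ₂−λ) = 1/(21.0−9.38) = 0.08606 hr
W_total = W₁ + W₂ = 0.06020 + 0.08606 = 0.14626 hr

Final: 0.14626 hr


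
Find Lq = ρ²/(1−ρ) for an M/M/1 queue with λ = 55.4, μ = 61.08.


ρ = 55.4/61.08 = 0.9070
Lq = ρ²/(1−ρ) = 0.8227/0.09299 = 8.8465

Final: 8.8465


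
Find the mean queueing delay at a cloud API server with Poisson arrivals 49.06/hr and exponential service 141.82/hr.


ρ = 49.06/141.82 = 0.3459
Wq = ρ/(μ−λ) = 0.3459/(141.82 − 49.06) = 0.3459/92.76 = 0.003729 hr

Final: 0.003729 hr


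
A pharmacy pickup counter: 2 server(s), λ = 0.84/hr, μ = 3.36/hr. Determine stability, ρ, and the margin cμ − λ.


Total capacity cμ = 2·3.36 = 6.72/hr
ρ = λ/(cμ) = 0.84/6.72 = 0.1250
Stable ⇔ ρ < 1: YES
Spare capacity = cμ − λ = 6.72 − 0.84 = 5.88/hr

Final: ρ = 0.1250; stable; margin = 5.88/hr


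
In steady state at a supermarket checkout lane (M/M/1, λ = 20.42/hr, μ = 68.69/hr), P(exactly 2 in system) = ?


ρ = 20.42/68.69 = 0.2973
P_n = (1−ρ)·ρ^n = (1 − 0.2973)·0.2973^2 = 0.7027·0.088374 = 0.062102

Final: 0.062102


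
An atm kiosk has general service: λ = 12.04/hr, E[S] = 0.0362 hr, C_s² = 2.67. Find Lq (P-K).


ρ = λ·E[S] = 12.04·0.0362 = 0.4358
Lq = ρ²(1+C_s²)/(2(1−ρ)) = 0.1900·(1+2.67)/(2·0.5642)
= 0.1900·3.6700/1.1283 = 0.61789

Final: 0.61789


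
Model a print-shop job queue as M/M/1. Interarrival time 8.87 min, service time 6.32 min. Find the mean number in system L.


λ = 60/8.87 = 6.7644 /hr
μ = 60/6.32 = 9.4937 /hr
ρ = λ/μ = 6.7644/9.4937 = 0.7125
L = ρ/(1−ρ) = 0.7125/0.2875 = 2.4784

Final: 2.4784


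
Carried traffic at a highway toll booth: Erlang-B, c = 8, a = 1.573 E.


B(8,1.573) = 0.0001928 (Erlang-B)
Carried load = a(1 − B) = 1.573·(1 − 0.0001928) = 1.573·0.999807 = 1.5727 E

Final: 1.5727 Erlangs


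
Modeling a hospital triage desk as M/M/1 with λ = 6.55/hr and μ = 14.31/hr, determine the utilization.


ρ = λ/μ = 6.55/14.31 = 0.4577

Final: 0.4577


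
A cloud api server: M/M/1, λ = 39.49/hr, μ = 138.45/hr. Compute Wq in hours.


ρ = 39.49/138.45 = 0.2852
Wq = ρ/(μ−λ) = 0.2852/(138.45 − 39.49) = 0.2852/98.96 = 0.002882 hr

Final: 0.002882 hr


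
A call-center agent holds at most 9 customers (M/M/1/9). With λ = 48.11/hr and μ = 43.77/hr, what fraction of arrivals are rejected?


ρ = λ/μ = 48.11/43.77 = 1.0992
P_K = (1−ρ)ρ^K/(1−ρ^(K+1)) = (-0.09915·2.341689)/(1 − 2.573879)
= -0.232189/-1.573879 = 0.147527

Final: 0.147527


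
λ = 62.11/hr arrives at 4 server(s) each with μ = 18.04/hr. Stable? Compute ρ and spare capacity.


Total capacity cμ = 4·18.04 = 72.16/hr
ρ = λ/(cμ) = 62.11/72.16 = 0.8607
Stable ⇔ ρ < 1: YES
Spare capacity = cμ − λ = 72.16 − 62.11 = 10.05/hr

Final: ρ = 0.8607; stable; margin = 10.05/hr


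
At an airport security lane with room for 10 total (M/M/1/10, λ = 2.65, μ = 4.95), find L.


ρ = 2.65/4.95 = 0.5354
L = ρ[1 − (K+1)ρ^K + Kρ^(K+1)] / [(1−ρ)(1−ρ^(K+1))]
Numerator: 0.5354·(1 − 11·0.001934 + 10·0.001035) = 0.529508
Denominator: (0.4646)·(0.998965) = 0.464165
L = 0.529508/0.464165 = 1.1408

Final: 1.1408


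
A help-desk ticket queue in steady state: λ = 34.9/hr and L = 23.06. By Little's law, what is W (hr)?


W = L/λ = 23.06/34.9 = 0.6607 hr

Final: 0.6607 hr


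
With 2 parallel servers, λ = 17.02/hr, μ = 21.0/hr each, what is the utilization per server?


ρ = λ/(cμ) = 17.02/(2·21.0) = 17.02/42.00 = 0.4052

Final: 0.4052


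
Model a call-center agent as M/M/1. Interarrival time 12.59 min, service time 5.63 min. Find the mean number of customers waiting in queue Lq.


λ = 60/12.59 = 4.7657 /hr
μ = 60/5.63 = 10.6572 /hr
ρ = λ/μ = 4.7657/10.6572 = 0.4472
Lq = ρ²/(1−ρ) = 0.2000/0.5528 = 0.3617

Final: 0.3617


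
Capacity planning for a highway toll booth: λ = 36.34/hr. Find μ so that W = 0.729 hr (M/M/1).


W = 1/(μ−λ) ⇒ μ − λ = 1/W = 1/0.729 = 1.3717
μ = λ + 1/W = 36.34 + 1.3717 = 37.7117 per hr

Final: 37.7117 /hr


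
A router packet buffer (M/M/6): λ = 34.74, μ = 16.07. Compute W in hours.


a = 2.1618; ρ = 0.3603; P₀ = 0.114846
Lq = P₀·a^c·ρ/(c!(1−ρ)²) = 0.01433
Wq = Lq/λ = 0.01433/34.74 = 0.0004126 hr
W = Wq + 1/μ = 0.0004126 + 0.06223 = 0.06264 hr

Final: 0.06264 hr


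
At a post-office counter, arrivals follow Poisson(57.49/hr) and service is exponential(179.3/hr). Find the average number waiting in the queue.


ρ = 57.49/179.3 = 0.3206
Lq = ρ²/(1−ρ) = 0.1028/0.6794 = 0.1513

Final: 0.1513


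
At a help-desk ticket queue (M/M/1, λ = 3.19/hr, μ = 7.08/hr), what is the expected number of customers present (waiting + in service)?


ρ = λ/μ = 3.19/7.08 = 0.4506
L = ρ/(1−ρ) = 0.4506/(1 − 0.4506) = 0.4506/0.5494 = 0.8201

Final: 0.8201


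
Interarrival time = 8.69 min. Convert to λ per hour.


λ = 1/(interarrival time) in consistent units.
1 hour = 60 min, so λ = 60/8.69 = 6.9045 per hour

Final: 6.9045 /hr


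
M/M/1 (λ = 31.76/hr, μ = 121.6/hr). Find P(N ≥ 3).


ρ = 31.76/121.6 = 0.2612
P(N ≥ n) = ρ^n = 0.2612^3 = 0.017817

Final: 0.017817


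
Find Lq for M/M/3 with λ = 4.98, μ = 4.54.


a = λ/μ = 1.0969; ρ = a/3 = 0.3656
P₀ = 0.328376
Lq = P₀·a^c·ρ / (c!·(1−ρ)²) = 0.328376·1.31984·0.3656/(6·0.40241)
= 0.06563

Final: 0.06563


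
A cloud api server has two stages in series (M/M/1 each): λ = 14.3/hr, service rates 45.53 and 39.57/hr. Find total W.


Each node sees arrival rate λ = 14.3/hr (tandem ⇒ throughput preserved).
W₁ = 1/(μ₁−λ) = 1/(45.53−14.3) = 0.03202 hr
W₂ = 1/(μ₂−λ) = 1/(39.57−14.3) = 0.03957 hr
W_total = W₁ + W₂ = 0.03202 + 0.03957 = 0.07159 hr

Final: 0.07159 hr


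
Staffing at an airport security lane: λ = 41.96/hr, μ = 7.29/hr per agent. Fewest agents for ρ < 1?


Stability requires cμ > λ ⇔ c > λ/μ.
λ/μ = 41.96/7.29 = 5.7558
Minimum integer c = ⌊5.7558⌋ + 1 = 6
Check: 6·7.29 = 43.74 > 41.96, while 5·7.29 = 36.45 ≤ 41.96

Final: 6 servers


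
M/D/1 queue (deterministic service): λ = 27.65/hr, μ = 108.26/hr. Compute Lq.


ρ = 27.65/108.26 = 0.2554
M/D/1: Lq = ρ²/(2(1−ρ)) = 0.06523/(2·0.7446) = 0.04380

Final: 0.04380


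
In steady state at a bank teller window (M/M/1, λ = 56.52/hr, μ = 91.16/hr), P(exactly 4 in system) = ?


ρ = 56.52/91.16 = 0.6200
P_n = (1−ρ)·ρ^n = (1 − 0.6200)·0.6200^4 = 0.3800·0.147772 = 0.056152

Final: 0.056152


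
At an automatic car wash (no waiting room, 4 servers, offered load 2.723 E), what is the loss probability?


B(c,a) = (a^c/c!) / Σ_{k=0}^{c} a^k/k!
a^4/4! = 2.290759
Σ terms (k=0..4): 1.00000 + 2.72300 + 3.70736 + 3.36505 + 2.29076 = 13.086174
B = 2.290759/13.086174 = 0.175052

Final: 0.175052


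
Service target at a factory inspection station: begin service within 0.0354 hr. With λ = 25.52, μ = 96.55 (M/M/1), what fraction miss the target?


ρ = 25.52/96.55 = 0.2643
P(Wq > t) = ρ·e^{−(μ−λ)t} = 0.2643·e^{−2.5145}
= 0.2643·0.080906 = 0.021385

Final: 0.021385


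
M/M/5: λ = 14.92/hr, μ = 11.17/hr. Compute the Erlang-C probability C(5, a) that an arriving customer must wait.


a = λ/μ = 1.3357; ρ = a/5 = 0.2671
P₀ = 0.262746 (from M/M/c formula)
C(c,a) = [a^c/(c!(1−ρ))]·P₀ = [4.25185/(120·0.7329)]·0.262746
= 0.04835·0.262746 = 0.012703

Final: 0.012703


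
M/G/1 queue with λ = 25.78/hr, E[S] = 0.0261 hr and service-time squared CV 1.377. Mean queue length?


ρ = λ·E[S] = 25.78·0.0261 = 0.6729
Lq = ρ²(1+C_s²)/(2(1−ρ)) = 0.4527·(1+1.377)/(2·0.3271)
= 0.4527·2.3770/0.6543 = 1.64479

Final: 1.64479


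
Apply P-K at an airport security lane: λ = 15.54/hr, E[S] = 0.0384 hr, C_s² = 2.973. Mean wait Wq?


ρ = λ·E[S] = 15.54·0.0384 = 0.5967
E[S²] = E[S]²(1+C_s²) = 0.0384²·(1+2.973) = 0.005858
Wq = λ·E[S²]/(2(1−ρ)) = 15.54·0.005858/(2·0.4033) = 0.11288 hr

Final: 0.11288 hr


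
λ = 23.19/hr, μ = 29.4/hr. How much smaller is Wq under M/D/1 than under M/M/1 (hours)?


ρ = 23.19/29.4 = 0.7888
Wq(M/M/1) = ρ/(μ−λ) = 0.7888/6.21 = 0.12702 hr
Wq(M/D/1) = ρ/(2(μ−λ)) = 0.06351 hr
Savings = 0.12702 − 0.06351 = 0.06351 hr

Final: 0.06351 hr


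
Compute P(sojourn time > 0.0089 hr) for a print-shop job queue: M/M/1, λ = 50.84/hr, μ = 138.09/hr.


W ~ Exponential(μ−λ) for M/M/1.
μ − λ = 138.09 − 50.84 = 87.2500
P(W > t) = e^{−(μ−λ)t} = e^{−0.7765} = 0.460002

Final: 0.460002


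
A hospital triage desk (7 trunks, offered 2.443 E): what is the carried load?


B(7,2.443) = 0.008988 (Erlang-B)
Carried load = a(1 − B) = 2.443·(1 − 0.008988) = 2.443·0.991012 = 2.4210 E

Final: 2.4210 Erlangs


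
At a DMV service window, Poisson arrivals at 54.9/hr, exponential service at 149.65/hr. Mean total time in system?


W = 1/(μ−λ) = 1/(149.65 − 54.9) = 1/94.75 = 0.01055 hr

Final: 0.01055 hr


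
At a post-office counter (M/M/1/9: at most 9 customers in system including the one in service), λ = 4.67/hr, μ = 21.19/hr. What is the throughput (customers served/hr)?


ρ = 0.2204; P_K = (1−ρ)ρ^9/(1−ρ^10) = 0.0000009562
λ_eff = λ(1 − P_K) = 4.67·(1 − 0.0000009562) = 4.67·0.999999 = 4.6700 /hr

Final: 4.6700 /hr


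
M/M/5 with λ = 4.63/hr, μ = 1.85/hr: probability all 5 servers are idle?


a = λ/μ = 4.63/1.85 = 2.5027; ρ = a/c = 0.5005
Σ_{k=0}^{4} a^k/k! (terms k=0..4) = 1.00000 + 2.50270 + 3.13176 + 2.61262 + 1.63465 = 10.88174
Tail: a^5/(5!(1−ρ)) = 98.18526/(120·0.4995) = 1.63819
P₀ = 1/(10.88174 + 1.63819) = 1/12.51993 = 0.079873

Final: 0.079873


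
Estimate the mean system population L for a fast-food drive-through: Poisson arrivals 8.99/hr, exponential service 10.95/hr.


ρ = λ/μ = 8.99/10.95 = 0.8210
L = ρ/(1−ρ) = 0.8210/(1 − 0.8210) = 0.8210/0.1790 = 4.5867

Final: 4.5867


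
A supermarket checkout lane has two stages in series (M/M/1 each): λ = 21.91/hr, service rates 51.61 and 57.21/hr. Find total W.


Each node sees arrival rate λ = 21.91/hr (tandem ⇒ throughput preserved).
W₁ = 1/(μ₁−λ) = 1/(51.61−21.91) = 0.03367 hr
W₂ = 1/(μ₂−λ) = 1/(57.21−21.91) = 0.02833 hr
W_total = W₁ + W₂ = 0.03367 + 0.02833 = 0.06200 hr

Final: 0.06200 hr


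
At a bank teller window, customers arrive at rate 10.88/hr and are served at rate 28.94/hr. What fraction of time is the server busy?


ρ = λ/μ = 10.88/28.94 = 0.3760

Final: 0.3760


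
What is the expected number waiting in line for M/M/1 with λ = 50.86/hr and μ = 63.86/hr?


ρ = 50.86/63.86 = 0.7964
Lq = ρ²/(1−ρ) = 0.6343/0.2036 = 3.1159

Final: 3.1159


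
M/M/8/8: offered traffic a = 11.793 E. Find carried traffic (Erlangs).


B(8,11.793) = 0.414751 (Erlang-B)
Carried load = a(1 − B) = 11.793·(1 − 0.414751) = 11.793·0.585249 = 6.9018 E

Final: 6.9018 Erlangs


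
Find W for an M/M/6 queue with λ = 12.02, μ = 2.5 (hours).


a = 4.8080; ρ = 0.8013; P₀ = 0.006027
Lq = P₀·a^c·ρ/(c!(1−ρ)²) = 2.09937
Wq = Lq/λ = 2.09937/12.02 = 0.17466 hr
W = Wq + 1/μ = 0.17466 + 0.40000 = 0.57466 hr

Final: 0.57466 hr


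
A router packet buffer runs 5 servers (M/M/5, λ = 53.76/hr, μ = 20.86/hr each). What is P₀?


a = λ/μ = 53.76/20.86 = 2.5772; ρ = a/c = 0.5154
Σ_{k=0}^{4} a^k/k! (terms k=0..4) = 1.00000 + 2.57718 + 3.32093 + 2.85288 + 1.83810 = 11.58909
Tail: a^5/(5!(1−ρ)) = 113.69066/(120·0.4846) = 1.95521
P₀ = 1/(11.58909 + 1.95521) = 1/13.54430 = 0.073832

Final: 0.073832


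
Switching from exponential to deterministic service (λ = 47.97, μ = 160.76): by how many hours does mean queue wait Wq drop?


ρ = 47.97/160.76 = 0.2984
Wq(M/M/1) = ρ/(μ−λ) = 0.2984/112.79 = 0.002646 hr
Wq(M/D/1) = ρ/(2(μ−λ)) = 0.001323 hr
Savings = 0.002646 − 0.001323 = 0.001323 hr

Final: 0.001323 hr


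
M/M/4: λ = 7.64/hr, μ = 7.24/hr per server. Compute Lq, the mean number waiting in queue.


a = λ/μ = 1.0552; ρ = a/4 = 0.2638
P₀ = 0.347458
Lq = P₀·a^c·ρ / (c!·(1−ρ)²) = 0.347458·1.23999·0.2638/(24·0.54197)
= 0.008738

Final: 0.008738


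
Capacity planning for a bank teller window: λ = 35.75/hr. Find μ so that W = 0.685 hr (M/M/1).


W = 1/(μ−λ) ⇒ μ − λ = 1/W = 1/0.685 = 1.4599
μ = λ + 1/W = 35.75 + 1.4599 = 37.2099 per hr

Final: 37.2099 /hr


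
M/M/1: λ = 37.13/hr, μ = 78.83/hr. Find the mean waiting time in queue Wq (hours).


ρ = 37.13/78.83 = 0.4710
Wq = ρ/(μ−λ) = 0.4710/(78.83 − 37.13) = 0.4710/41.70 = 0.01130 hr

Final: 0.01130 hr


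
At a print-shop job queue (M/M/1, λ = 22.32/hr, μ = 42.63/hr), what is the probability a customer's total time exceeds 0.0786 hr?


W ~ Exponential(μ−λ) for M/M/1.
μ − λ = 42.63 − 22.32 = 20.3100
P(W > t) = e^{−(μ−λ)t} = e^{−1.5964} = 0.202632

Final: 0.202632


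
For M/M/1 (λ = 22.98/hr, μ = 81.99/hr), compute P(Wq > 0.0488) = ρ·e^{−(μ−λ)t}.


ρ = 22.98/81.99 = 0.2803
P(Wq > t) = ρ·e^{−(μ−λ)t} = 0.2803·e^{−2.8797}
= 0.2803·0.056152 = 0.015738

Final: 0.015738


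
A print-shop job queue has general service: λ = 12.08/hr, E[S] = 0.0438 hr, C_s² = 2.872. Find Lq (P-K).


ρ = λ·E[S] = 12.08·0.0438 = 0.5291
Lq = ρ²(1+C_s²)/(2(1−ρ)) = 0.2800·(1+2.872)/(2·0.4709)
= 0.2800·3.8720/0.9418 = 1.15097

Final: 1.15097


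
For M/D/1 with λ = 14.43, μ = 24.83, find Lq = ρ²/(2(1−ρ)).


ρ = 14.43/24.83 = 0.5812
M/D/1: Lq = ρ²/(2(1−ρ)) = 0.3377/(2·0.4188) = 0.40317

Final: 0.40317


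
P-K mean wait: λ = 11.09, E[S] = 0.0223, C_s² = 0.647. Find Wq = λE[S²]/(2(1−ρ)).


ρ = λ·E[S] = 11.09·0.0223 = 0.2473
E[S²] = E[S]²(1+C_s²) = 0.0223²·(1+0.647) = 0.0008190
Wq = λ·E[S²]/(2(1−ρ)) = 11.09·0.0008190/(2·0.7527) = 0.006034 hr

Final: 0.006034 hr


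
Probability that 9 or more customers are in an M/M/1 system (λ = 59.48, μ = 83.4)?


ρ = 59.48/83.4 = 0.7132
P(N ≥ n) = ρ^n = 0.7132^9 = 0.047736

Final: 0.047736


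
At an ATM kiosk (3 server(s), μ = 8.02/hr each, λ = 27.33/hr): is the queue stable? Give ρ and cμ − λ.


Total capacity cμ = 3·8.02 = 24.06/hr
ρ = λ/(cμ) = 27.33/24.06 = 1.1359
Stable ⇔ ρ < 1: NO
Spare capacity = cμ − λ = 24.06 − 27.33 = -3.27/hr

Final: ρ = 1.1359; unstable; margin = -3.27/hr


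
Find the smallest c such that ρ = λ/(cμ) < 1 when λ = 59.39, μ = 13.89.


Stability requires cμ > λ ⇔ c > λ/μ.
λ/μ = 59.39/13.89 = 4.2757
Minimum integer c = ⌊4.2757⌋ + 1 = 5
Check: 5·13.89 = 69.45 > 59.39, while 4·13.89 = 55.56 ≤ 59.39

Final: 5 servers


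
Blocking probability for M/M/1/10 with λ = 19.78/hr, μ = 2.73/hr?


ρ = λ/μ = 19.78/2.73 = 7.2454
P_K = (1−ρ)ρ^K/(1−ρ^(K+1)) = (-6.2454·398690972.587446)/(1 − 2888684043.142743)
= -2489993070.555297/-2888684042.142743 = 0.861982

Final: 0.861982


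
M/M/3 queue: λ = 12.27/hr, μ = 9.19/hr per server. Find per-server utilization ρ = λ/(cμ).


ρ = λ/(cμ) = 12.27/(3·9.19) = 12.27/27.57 = 0.4450

Final: 0.4450


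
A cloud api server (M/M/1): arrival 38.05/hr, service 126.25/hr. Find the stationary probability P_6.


ρ = 38.05/126.25 = 0.3014
P_n = (1−ρ)·ρ^n = (1 − 0.3014)·0.3014^6 = 0.6986·0.0007494 = 0.0005236

Final: 0.0005236


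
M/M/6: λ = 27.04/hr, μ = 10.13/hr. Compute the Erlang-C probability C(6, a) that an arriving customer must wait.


a = λ/μ = 2.6693; ρ = a/6 = 0.4449
P₀ = 0.068722 (from M/M/c formula)
C(c,a) = [a^c/(c!(1−ρ))]·P₀ = [361.72910/(720·0.5551)]·0.068722
= 0.90504·0.068722 = 0.062196

Final: 0.062196


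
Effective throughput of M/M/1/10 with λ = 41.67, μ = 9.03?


ρ = 4.6146; P_K = (1−ρ)ρ^10/(1−ρ^11) = 0.783297
λ_eff = λ(1 − P_K) = 41.67·(1 − 0.783297) = 41.67·0.216703 = 9.0300 /hr

Final: 9.0300 /hr


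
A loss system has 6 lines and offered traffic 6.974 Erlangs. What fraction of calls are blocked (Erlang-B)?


B(c,a) = (a^c/c!) / Σ_{k=0}^{c} a^k/k!
a^6/6! = 159.793519
Σ terms (k=0..6): 1.00000 + 6.97400 + 24.31834 + 56.53203 + 98.56359 + 137.47650 + 159.79352 = 484.657982
B = 159.793519/484.657982 = 0.329704

Final: 0.329704


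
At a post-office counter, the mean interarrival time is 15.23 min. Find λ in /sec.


λ = 1/(interarrival time) in consistent units.
1 second = 0.0166667 min, so λ = 0.0166667/15.23 = 0.001094 per second

Final: 0.001094 /sec


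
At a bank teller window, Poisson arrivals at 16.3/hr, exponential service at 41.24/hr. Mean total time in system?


W = 1/(μ−λ) = 1/(41.24 − 16.3) = 1/24.94 = 0.04010 hr

Final: 0.04010 hr


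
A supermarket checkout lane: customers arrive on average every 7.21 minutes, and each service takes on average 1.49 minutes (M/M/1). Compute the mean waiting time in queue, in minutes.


λ = 60/7.21 = 8.3218 /hr
μ = 60/1.49 = 40.2685 /hr
ρ = λ/μ = 8.3218/40.2685 = 0.2067
Wq = ρ/(μ−λ) = 0.2067/(40.2685−8.3218) = 0.006469 hr
In minutes: 0.006469·60 = 0.3881 min

Final: 0.3881 min


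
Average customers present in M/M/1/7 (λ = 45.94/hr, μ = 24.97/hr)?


ρ = 45.94/24.97 = 1.8398
L = ρ[1 − (K+1)ρ^K + Kρ^(K+1)] / [(1−ρ)(1−ρ^(K+1))]
Numerator: 1.8398·(1 − 8·71.352162 + 7·131.274263) = 642.281566
Denominator: (-0.8398)·(-130.274263) = 109.405338
L = 642.281566/109.405338 = 5.8707

Final: 5.8707


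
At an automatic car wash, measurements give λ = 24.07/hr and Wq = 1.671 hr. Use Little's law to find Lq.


Lq = λWq = 24.07·1.671 = 40.2210

Final: 40.2210


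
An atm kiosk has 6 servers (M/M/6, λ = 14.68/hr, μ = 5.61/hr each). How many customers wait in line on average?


a = λ/μ = 2.6168; ρ = a/6 = 0.4361
P₀ = 0.072497
Lq = P₀·a^c·ρ / (c!·(1−ρ)²) = 0.072497·321.05480·0.4361/(720·0.31795)
= 0.04434

Final: 0.04434


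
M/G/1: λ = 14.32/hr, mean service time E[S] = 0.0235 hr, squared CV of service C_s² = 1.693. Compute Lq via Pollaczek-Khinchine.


ρ = λ·E[S] = 14.32·0.0235 = 0.3365
Lq = ρ²(1+C_s²)/(2(1−ρ)) = 0.1132·(1+1.693)/(2·0.6635)
= 0.1132·2.6930/1.3270 = 0.22983

Final: 0.22983


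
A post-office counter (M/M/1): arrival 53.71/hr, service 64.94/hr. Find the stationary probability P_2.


ρ = 53.71/64.94 = 0.8271
P_n = (1−ρ)·ρ^n = (1 − 0.8271)·0.8271^2 = 0.1729·0.684047 = 0.118291

Final: 0.118291


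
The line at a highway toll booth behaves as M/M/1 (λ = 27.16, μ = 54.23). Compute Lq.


ρ = 27.16/54.23 = 0.5008
Lq = ρ²/(1−ρ) = 0.2508/0.4992 = 0.5025

Final: 0.5025


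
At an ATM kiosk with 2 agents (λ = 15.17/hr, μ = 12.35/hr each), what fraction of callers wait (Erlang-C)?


a = λ/μ = 1.2283; ρ = a/2 = 0.6142
P₀ = 0.239027 (from M/M/c formula)
C(c,a) = [a^c/(c!(1−ρ))]·P₀ = [1.50882/(2·0.3858)]·0.239027
= 1.95529·0.239027 = 0.467367

Final: 0.467367


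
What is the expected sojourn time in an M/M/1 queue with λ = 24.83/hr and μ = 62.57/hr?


W = 1/(μ−λ) = 1/(62.57 − 24.83) = 1/37.74 = 0.02650 hr

Final: 0.02650 hr


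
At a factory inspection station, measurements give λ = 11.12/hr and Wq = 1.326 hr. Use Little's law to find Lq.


Lq = λWq = 11.12·1.326 = 14.7451

Final: 14.7451


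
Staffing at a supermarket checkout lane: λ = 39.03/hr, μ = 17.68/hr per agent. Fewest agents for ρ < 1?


Stability requires cμ > λ ⇔ c > λ/μ.
λ/μ = 39.03/17.68 = 2.2076
Minimum integer c = ⌊2.2076⌋ + 1 = 3
Check: 3·17.68 = 53.04 > 39.03, while 2·17.68 = 35.36 ≤ 39.03

Final: 3 servers


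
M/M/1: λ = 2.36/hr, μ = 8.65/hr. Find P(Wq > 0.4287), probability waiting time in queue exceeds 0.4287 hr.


ρ = 2.36/8.65 = 0.2728
P(Wq > t) = ρ·e^{−(μ−λ)t} = 0.2728·e^{−2.6965}
= 0.2728·0.067440 = 0.018400

Final: 0.018400


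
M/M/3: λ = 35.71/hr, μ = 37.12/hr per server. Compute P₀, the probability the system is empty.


a = λ/μ = 35.71/37.12 = 0.9620; ρ = a/c = 0.3207
Σ_{k=0}^{2} a^k/k! (terms k=0..2) = 1.00000 + 0.96202 + 0.46274 = 2.42475
Tail: a^3/(3!(1−ρ)) = 0.89032/(6·0.6793) = 0.21843
P₀ = 1/(2.42475 + 0.21843) = 1/2.64318 = 0.378332

Final: 0.378332


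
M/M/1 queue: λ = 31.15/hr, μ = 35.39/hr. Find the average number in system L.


ρ = λ/μ = 31.15/35.39 = 0.8802
L = ρ/(1−ρ) = 0.8802/(1 − 0.8802) = 0.8802/0.1198 = 7.3467

Final: 7.3467


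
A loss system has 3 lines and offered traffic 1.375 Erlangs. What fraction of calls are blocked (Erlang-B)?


B(c,a) = (a^c/c!) / Σ_{k=0}^{c} a^k/k!
a^3/3! = 0.433268
Σ terms (k=0..3): 1.00000 + 1.37500 + 0.94531 + 0.43327 = 3.753581
B = 0.433268/3.753581 = 0.115428

Final: 0.115428


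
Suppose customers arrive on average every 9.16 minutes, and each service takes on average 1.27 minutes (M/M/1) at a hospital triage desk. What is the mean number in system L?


λ = 60/9.16 = 6.5502 /hr
μ = 60/1.27 = 47.2441 /hr
ρ = λ/μ = 6.5502/47.2441 = 0.1386
L = ρ/(1−ρ) = 0.1386/0.8614 = 0.1610

Final: 0.1610


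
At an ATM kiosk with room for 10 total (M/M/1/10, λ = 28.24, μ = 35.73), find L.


ρ = 28.24/35.73 = 0.7904
L = ρ[1 − (K+1)ρ^K + Kρ^(K+1)] / [(1−ρ)(1−ρ^(K+1))]
Numerator: 0.7904·(1 − 11·0.095130 + 10·0.075188) = 0.557569
Denominator: (0.2096)·(0.924812) = 0.193866
L = 0.557569/0.193866 = 2.8761

Final: 2.8761


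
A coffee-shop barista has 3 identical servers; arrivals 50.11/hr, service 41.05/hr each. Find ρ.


ρ = λ/(cμ) = 50.11/(3·41.05) = 50.11/123.15 = 0.4069

Final: 0.4069


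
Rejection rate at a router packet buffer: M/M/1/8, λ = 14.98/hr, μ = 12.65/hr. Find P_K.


ρ = λ/μ = 14.98/12.65 = 1.1842
P_K = (1−ρ)ρ^K/(1−ρ^(K+1)) = (-0.1842·3.866966)/(1 − 4.579221)
= -0.712255/-3.579221 = 0.198997

Final: 0.198997


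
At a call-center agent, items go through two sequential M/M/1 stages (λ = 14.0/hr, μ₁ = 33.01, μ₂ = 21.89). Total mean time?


Each node sees arrival rate λ = 14.0/hr (tandem ⇒ throughput preserved).
W₁ = 1/(μ₁−λ) = 1/(33.01−14.0) = 0.05260 hr
W₂ = 1/(μ₂−λ) = 1/(21.89−14.0) = 0.12674 hr
W_total = W₁ + W₂ = 0.05260 + 0.12674 = 0.17935 hr

Final: 0.17935 hr


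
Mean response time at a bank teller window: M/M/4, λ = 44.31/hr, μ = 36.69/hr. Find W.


a = 1.2077; ρ = 0.3019; P₀ = 0.297843
Lq = P₀·a^c·ρ/(c!(1−ρ)²) = 0.01636
Wq = Lq/λ = 0.01636/44.31 = 0.0003691 hr
W = Wq + 1/μ = 0.0003691 + 0.02726 = 0.02762 hr

Final: 0.02762 hr


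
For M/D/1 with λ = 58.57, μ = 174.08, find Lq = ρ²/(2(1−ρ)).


ρ = 58.57/174.08 = 0.3365
M/D/1: Lq = ρ²/(2(1−ρ)) = 0.1132/(2·0.6635) = 0.08530

Final: 0.08530


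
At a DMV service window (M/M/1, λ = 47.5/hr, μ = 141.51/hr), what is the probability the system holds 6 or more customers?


ρ = 47.5/141.51 = 0.3357
P(N ≥ n) = ρ^n = 0.3357^6 = 0.001430

Final: 0.001430


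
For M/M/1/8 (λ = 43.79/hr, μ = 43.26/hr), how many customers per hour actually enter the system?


ρ = 1.0123; P_K = (1−ρ)ρ^8/(1−ρ^9) = 0.116599
λ_eff = λ(1 − P_K) = 43.79·(1 − 0.116599) = 43.79·0.883401 = 38.6841 /hr

Final: 38.6841 /hr


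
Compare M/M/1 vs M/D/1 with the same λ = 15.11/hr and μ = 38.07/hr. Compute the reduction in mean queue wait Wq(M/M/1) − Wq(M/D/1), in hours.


ρ = 15.11/38.07 = 0.3969
Wq(M/M/1) = ρ/(μ−λ) = 0.3969/22.96 = 0.01729 hr
Wq(M/D/1) = ρ/(2(μ−λ)) = 0.008643 hr
Savings = 0.01729 − 0.008643 = 0.008643 hr

Final: 0.008643 hr


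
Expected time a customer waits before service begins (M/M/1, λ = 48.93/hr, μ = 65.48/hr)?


ρ = 48.93/65.48 = 0.7473
Wq = ρ/(μ−λ) = 0.7473/(65.48 − 48.93) = 0.7473/16.55 = 0.04515 hr

Final: 0.04515 hr


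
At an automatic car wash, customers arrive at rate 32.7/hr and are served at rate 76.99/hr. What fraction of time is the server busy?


ρ = λ/μ = 32.7/76.99 = 0.4247

Final: 0.4247


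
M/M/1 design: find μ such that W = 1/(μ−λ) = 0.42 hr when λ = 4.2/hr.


W = 1/(μ−λ) ⇒ μ − λ = 1/W = 1/0.42 = 2.3810
μ = λ + 1/W = 4.2 + 2.3810 = 6.5810 per hr

Final: 6.5810 /hr


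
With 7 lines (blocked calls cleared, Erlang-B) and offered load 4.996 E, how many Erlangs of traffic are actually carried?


B(7,4.996) = 0.120268 (Erlang-B)
Carried load = a(1 − B) = 4.996·(1 − 0.120268) = 4.996·0.879732 = 4.3951 E

Final: 4.3951 Erlangs


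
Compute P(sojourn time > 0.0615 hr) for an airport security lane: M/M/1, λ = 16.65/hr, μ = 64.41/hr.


W ~ Exponential(μ−λ) for M/M/1.
μ − λ = 64.41 − 16.65 = 47.7600
P(W > t) = e^{−(μ−λ)t} = e^{−2.9372} = 0.053012

Final: 0.053012


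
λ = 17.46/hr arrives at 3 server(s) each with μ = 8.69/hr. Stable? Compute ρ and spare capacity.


Total capacity cμ = 3·8.69 = 26.07/hr
ρ = λ/(cμ) = 17.46/26.07 = 0.6697
Stable ⇔ ρ < 1: YES
Spare capacity = cμ − λ = 26.07 − 17.46 = 8.61/hr

Final: ρ = 0.6697; stable; margin = 8.61/hr


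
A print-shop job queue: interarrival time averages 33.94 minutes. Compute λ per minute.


λ = 1/(interarrival time) in consistent units.
1 minute = 1 min, so λ = 1/33.94 = 0.02946 per minute

Final: 0.02946 /min


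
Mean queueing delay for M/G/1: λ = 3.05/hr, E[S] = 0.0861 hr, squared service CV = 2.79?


ρ = λ·E[S] = 3.05·0.0861 = 0.2626
E[S²] = E[S]²(1+C_s²) = 0.0861²·(1+2.79) = 0.028096
Wq = λ·E[S²]/(2(1−ρ)) = 3.05·0.028096/(2·0.7374) = 0.05811 hr

Final: 0.05811 hr


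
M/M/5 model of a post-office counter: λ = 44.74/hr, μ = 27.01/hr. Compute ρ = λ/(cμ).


ρ = λ/(cμ) = 44.74/(5·27.01) = 44.74/135.05 = 0.3313

Final: 0.3313


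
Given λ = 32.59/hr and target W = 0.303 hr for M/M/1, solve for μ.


W = 1/(μ−λ) ⇒ μ − λ = 1/W = 1/0.303 = 3.3003
μ = λ + 1/W = 32.59 + 3.3003 = 35.8903 per hr

Final: 35.8903 /hr
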